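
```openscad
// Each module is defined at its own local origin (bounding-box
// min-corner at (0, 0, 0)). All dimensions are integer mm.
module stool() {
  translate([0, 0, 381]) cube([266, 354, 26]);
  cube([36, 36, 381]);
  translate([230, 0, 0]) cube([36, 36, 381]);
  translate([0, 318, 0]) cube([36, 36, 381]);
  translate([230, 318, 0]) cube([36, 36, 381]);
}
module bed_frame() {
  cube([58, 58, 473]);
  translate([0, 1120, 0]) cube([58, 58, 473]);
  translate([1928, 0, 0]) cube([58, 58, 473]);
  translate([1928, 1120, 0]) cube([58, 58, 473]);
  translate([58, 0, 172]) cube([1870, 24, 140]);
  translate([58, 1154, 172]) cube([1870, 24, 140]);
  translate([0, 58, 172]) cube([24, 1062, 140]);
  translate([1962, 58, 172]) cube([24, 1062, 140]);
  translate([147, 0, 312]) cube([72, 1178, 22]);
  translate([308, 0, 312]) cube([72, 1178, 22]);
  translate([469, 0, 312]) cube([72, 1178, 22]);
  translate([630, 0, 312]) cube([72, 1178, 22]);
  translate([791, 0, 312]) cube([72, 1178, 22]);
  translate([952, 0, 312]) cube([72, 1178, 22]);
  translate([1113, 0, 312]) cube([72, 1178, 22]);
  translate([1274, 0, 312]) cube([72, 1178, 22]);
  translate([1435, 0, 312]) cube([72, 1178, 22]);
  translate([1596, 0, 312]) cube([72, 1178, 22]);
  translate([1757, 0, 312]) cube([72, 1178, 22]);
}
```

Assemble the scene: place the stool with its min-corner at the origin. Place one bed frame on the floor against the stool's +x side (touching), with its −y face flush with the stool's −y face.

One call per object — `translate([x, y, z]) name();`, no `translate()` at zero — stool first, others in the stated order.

stool();
translate([266, 0, 0]) bed_frame();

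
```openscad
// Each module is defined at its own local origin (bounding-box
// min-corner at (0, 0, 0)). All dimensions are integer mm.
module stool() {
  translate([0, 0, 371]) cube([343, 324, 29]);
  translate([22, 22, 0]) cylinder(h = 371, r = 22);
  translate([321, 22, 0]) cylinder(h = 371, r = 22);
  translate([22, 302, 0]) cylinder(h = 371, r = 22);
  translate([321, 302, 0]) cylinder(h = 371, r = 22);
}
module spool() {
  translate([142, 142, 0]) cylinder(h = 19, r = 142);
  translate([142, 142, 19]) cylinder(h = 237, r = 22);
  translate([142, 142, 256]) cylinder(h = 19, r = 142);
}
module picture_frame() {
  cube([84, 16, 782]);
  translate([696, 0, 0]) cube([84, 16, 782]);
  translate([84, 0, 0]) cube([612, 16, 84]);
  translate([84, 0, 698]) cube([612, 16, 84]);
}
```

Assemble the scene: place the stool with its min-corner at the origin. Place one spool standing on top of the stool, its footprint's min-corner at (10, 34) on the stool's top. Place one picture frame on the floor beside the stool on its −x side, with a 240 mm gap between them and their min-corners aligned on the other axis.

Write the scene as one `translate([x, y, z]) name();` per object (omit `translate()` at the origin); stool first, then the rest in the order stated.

stool();
translate([10, 34, 400]) spool();
translate([-1020, 0, 0]) picture_frame();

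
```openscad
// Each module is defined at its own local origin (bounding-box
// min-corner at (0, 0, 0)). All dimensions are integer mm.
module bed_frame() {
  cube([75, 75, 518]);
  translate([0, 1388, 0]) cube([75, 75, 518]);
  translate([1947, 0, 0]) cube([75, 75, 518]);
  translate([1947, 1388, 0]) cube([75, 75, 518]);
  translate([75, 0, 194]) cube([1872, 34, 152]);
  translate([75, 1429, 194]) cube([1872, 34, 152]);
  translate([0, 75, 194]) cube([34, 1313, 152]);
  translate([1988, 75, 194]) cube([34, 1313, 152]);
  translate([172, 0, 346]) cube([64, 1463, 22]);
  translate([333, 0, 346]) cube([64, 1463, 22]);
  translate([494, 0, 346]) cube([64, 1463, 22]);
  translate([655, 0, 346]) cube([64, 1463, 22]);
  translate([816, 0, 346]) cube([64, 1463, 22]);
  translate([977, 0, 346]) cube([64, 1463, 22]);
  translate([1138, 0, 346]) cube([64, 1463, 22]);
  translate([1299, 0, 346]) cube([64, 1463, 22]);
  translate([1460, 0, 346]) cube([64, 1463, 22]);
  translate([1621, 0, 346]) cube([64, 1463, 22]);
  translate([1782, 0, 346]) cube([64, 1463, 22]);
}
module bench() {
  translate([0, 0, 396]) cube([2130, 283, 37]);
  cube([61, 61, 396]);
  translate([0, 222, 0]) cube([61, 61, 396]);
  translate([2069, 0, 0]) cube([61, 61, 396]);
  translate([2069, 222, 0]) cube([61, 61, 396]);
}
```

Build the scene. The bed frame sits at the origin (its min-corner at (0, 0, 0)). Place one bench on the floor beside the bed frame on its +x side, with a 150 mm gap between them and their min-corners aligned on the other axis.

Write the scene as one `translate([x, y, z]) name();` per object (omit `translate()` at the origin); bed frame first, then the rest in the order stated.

bed_frame();
translate([2172, 0, 0]) bench();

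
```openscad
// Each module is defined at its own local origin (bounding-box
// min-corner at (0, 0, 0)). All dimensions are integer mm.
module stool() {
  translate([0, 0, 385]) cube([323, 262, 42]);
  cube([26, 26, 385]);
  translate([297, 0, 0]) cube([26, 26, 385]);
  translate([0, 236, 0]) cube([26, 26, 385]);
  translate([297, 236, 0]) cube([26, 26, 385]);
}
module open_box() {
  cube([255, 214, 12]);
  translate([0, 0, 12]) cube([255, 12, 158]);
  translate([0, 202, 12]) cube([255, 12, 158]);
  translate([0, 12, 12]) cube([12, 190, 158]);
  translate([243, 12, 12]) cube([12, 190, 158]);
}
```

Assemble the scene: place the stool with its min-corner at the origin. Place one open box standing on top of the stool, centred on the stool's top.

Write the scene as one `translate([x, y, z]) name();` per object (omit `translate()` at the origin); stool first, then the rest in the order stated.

stool();
translate([34, 24, 427]) open_box();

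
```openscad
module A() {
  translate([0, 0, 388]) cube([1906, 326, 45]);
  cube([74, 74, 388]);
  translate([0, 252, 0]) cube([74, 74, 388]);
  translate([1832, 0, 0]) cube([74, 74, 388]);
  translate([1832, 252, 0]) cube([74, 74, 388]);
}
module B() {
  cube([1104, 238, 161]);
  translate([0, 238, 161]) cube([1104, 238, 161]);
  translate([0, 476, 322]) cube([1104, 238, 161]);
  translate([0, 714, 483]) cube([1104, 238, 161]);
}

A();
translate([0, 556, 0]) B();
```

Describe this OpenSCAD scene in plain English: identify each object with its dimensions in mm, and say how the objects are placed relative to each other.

A is a long wooden bench with a 1906 mm (x) × 326 mm (y) seat, 45 mm thick, its top surface 433 mm above the floor. Four 74 mm square legs at the seat corners, flush with the edges, run from z = 0 to the seat underside.

B is a run of 4 identical solid stair steps. Each tread is 1104×238 mm and each step block is 161 mm high. Step 1 rests on the floor; step k is offset from step 1 by (k−1)×238 mm in y and (k−1)×161 mm in z.

The staircase is on the floor beside the bench on its +y side.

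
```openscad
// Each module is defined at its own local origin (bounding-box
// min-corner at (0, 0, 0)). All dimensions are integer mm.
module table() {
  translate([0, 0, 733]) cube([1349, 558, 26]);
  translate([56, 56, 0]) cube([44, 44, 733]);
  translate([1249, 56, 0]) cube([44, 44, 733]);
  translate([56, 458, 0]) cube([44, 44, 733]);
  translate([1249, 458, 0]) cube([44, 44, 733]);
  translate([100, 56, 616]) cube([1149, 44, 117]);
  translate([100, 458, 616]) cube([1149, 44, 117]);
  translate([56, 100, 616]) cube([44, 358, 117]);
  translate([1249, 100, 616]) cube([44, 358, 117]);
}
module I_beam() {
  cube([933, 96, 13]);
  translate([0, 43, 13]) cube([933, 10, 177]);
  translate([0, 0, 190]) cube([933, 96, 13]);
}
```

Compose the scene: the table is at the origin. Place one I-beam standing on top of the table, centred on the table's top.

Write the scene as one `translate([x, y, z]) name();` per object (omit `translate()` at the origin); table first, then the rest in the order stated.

table();
translate([208, 231, 759]) I_beam();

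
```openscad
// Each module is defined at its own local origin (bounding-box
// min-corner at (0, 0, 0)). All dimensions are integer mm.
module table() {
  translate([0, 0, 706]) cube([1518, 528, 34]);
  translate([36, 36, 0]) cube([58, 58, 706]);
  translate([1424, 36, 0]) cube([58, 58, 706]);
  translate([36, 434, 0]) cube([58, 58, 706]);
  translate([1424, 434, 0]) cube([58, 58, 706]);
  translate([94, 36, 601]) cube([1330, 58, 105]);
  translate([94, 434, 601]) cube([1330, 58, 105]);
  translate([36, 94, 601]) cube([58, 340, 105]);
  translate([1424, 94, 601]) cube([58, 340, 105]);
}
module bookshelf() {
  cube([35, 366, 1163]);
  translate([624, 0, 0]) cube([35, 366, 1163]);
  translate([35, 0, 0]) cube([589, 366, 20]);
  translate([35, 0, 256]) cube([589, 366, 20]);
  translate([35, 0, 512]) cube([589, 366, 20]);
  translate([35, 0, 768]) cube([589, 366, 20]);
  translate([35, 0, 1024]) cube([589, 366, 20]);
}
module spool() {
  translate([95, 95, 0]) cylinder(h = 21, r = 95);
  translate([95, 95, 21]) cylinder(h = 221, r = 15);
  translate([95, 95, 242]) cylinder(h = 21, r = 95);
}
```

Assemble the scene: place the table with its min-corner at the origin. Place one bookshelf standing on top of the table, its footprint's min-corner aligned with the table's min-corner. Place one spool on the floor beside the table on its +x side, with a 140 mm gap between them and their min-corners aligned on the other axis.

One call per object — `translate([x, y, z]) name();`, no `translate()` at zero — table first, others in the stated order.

table();
translate([0, 0, 740]) bookshelf();
translate([1658, 0, 0]) spool();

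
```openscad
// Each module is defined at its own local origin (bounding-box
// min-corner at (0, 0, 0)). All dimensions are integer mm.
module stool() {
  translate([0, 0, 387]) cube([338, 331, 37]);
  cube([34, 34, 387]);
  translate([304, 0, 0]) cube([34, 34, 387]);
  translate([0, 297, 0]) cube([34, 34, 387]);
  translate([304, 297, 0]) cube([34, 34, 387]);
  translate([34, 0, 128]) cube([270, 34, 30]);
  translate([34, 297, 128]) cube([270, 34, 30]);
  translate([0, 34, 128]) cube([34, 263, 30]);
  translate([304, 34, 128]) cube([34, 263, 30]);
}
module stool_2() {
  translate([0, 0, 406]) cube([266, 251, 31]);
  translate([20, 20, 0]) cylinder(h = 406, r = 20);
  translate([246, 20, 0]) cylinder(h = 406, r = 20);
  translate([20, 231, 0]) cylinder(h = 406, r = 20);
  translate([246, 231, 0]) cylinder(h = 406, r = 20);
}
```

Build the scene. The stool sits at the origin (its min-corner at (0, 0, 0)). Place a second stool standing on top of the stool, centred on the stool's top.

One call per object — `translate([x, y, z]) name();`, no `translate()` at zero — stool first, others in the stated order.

stool();
translate([36, 40, 424]) stool_2();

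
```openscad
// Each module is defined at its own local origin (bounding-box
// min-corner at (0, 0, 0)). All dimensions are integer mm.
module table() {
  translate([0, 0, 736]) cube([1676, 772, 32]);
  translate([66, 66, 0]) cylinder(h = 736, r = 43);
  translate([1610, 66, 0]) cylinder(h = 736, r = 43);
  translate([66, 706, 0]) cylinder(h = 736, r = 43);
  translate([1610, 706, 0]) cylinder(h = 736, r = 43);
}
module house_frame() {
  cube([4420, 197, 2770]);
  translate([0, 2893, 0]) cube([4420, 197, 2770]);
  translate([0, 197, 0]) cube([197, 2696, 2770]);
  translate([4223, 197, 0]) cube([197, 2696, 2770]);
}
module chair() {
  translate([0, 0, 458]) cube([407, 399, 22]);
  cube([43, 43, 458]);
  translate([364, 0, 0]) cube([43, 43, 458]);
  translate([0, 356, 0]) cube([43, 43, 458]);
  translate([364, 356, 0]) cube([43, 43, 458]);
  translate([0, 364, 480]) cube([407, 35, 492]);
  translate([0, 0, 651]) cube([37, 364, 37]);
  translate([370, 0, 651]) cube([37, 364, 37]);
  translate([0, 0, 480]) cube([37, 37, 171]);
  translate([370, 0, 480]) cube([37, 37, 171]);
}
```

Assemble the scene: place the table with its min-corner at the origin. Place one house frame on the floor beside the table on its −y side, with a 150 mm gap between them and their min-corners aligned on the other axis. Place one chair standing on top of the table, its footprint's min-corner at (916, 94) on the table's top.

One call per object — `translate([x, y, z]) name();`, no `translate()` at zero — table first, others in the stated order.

table();
translate([0, -3240, 0]) house_frame();
translate([916, 94, 768]) chair();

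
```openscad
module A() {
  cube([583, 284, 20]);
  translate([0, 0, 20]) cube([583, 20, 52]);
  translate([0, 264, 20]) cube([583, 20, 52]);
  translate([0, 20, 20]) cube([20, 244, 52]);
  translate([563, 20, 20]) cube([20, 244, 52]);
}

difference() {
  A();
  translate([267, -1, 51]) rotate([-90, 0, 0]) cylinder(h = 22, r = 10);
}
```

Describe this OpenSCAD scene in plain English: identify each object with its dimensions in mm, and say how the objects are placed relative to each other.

A is an open storage box with external size 583×284×72 mm and wall thickness 20 mm (the base is also 20 mm thick). The base covers the whole footprint; the four walls stand on the base, with the y-facing walls full-width and the x-facing walls fitting between their inner faces.

The open box has a circular hole of radius 10 mm through its front wall, centred at (x = 267, z = 51).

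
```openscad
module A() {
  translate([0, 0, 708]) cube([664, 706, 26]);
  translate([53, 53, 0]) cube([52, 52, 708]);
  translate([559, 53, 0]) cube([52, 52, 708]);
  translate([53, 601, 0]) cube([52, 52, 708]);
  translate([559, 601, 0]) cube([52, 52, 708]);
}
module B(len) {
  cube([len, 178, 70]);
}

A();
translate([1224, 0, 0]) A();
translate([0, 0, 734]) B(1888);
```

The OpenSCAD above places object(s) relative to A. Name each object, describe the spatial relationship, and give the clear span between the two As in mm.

Second table starts at x = 1224; first ends at x = 664; clear span = 1224 − 664 = 560 mm.

A is a table. B is a beam. A beam spans the tops of two tables. The clear span between the two tables is 560 mm.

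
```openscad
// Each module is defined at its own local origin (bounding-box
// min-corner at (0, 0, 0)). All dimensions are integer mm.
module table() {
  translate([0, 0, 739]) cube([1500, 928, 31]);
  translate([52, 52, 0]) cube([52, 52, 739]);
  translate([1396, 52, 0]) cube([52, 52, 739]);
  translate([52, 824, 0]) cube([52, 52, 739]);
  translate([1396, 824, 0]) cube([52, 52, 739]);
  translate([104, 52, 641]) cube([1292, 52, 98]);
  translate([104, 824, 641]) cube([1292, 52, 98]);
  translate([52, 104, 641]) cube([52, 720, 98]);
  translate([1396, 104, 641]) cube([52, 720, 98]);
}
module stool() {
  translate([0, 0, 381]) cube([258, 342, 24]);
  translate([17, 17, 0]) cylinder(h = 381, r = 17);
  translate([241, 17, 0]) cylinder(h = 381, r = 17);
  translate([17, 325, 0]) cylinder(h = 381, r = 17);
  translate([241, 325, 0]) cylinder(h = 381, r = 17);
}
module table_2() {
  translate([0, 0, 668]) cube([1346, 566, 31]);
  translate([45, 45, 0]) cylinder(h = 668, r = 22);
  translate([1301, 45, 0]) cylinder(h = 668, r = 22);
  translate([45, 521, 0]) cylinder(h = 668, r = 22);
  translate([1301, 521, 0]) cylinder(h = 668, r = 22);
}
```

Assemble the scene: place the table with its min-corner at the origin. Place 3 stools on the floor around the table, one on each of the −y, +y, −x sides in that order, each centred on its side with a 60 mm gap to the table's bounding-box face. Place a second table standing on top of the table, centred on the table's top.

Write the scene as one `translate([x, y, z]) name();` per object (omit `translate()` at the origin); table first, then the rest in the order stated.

table();
translate([621, -402, 0]) stool();
translate([621, 988, 0]) stool();
translate([-318, 293, 0]) stool();
translate([77, 181, 770]) table_2();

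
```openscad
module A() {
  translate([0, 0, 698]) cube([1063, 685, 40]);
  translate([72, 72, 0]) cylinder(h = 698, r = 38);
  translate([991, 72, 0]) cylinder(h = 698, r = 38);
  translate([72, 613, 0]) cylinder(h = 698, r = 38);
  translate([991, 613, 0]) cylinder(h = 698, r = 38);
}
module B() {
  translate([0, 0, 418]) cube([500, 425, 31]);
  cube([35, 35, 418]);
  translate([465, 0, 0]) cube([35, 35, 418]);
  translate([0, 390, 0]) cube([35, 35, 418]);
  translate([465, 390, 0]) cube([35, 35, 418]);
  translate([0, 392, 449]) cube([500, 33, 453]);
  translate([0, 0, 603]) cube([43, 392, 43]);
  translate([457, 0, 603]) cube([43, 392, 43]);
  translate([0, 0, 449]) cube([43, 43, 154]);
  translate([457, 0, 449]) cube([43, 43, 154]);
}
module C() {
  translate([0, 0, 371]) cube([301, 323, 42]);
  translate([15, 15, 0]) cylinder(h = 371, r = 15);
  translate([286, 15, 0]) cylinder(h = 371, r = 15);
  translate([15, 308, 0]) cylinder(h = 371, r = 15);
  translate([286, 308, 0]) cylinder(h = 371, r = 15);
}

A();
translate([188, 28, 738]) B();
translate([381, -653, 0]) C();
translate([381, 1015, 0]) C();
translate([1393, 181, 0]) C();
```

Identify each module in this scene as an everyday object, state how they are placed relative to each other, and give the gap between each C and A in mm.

A is a table. B is a chair. C is a stool. The chair is on top of the table. Three stools sit around the table at the −y, +y, +x sides. The gap between each stool and the table is 330 mm.

Each stool's nearest face is 330 mm from the table's bounding box.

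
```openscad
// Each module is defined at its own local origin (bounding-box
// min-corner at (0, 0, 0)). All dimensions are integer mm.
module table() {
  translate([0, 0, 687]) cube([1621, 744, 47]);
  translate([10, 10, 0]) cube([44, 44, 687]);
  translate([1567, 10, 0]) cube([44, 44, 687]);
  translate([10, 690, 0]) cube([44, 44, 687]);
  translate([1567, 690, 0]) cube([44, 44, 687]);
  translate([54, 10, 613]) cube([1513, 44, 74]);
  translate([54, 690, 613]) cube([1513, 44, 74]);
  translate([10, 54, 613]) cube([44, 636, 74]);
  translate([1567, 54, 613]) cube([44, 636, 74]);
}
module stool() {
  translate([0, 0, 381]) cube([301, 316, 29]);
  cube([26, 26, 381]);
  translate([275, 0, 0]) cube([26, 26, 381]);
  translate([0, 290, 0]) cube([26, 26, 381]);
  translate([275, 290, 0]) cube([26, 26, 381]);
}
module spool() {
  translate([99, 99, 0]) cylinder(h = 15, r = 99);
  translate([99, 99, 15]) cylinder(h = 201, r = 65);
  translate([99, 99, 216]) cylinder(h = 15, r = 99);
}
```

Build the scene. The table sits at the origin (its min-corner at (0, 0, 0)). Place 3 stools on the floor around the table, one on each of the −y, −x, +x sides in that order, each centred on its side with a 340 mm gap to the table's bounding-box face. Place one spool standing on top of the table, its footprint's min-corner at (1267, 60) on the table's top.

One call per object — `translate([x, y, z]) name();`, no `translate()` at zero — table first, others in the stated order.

table();
translate([660, -656, 0]) stool();
translate([-641, 214, 0]) stool();
translate([1961, 214, 0]) stool();
translate([1267, 60, 734]) spool();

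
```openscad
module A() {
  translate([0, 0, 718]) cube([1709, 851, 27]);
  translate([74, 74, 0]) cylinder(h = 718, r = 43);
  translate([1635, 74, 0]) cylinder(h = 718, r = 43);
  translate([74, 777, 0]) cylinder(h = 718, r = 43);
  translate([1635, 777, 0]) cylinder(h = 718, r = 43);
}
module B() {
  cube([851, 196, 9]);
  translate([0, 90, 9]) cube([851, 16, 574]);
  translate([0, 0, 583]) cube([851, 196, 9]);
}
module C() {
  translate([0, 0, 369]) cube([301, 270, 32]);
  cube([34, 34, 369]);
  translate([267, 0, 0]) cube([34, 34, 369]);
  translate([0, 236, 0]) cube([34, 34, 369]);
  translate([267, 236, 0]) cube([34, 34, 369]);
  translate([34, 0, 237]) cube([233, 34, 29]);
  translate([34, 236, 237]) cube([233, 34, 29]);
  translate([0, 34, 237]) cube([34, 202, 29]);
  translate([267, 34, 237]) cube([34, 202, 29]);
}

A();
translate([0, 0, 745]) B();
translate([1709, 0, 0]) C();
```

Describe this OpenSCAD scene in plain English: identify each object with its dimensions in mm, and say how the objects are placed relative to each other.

A is a table with a 1709×851 mm rectangular top, 27 mm thick, top surface at z = 745 mm, supported by four round legs of 86 mm diameter, each leg's bounding box inset 31 mm from the nearest pair of top edges, running from the floor.

B is an I-beam lying along x, 851 mm long. Overall section height 592 mm. Two flanges 196 mm wide (y) and 9 mm thick, one on the floor and one at the top; a web 16 mm thick runs between them, centred on the flange width.

C is a four-legged stool. The seat is a 301×270×32 mm slab whose top surface is at z = 401 mm; four square legs, each 34×34 mm in cross-section, run from the floor (z = 0) to the underside of the seat, each flush with a corner of the seat. Four stretchers, 34 mm wide and 29 mm tall, connect adjacent legs with their undersides at z = 237 mm, each running between the inner faces of the legs it joins and aligned with the legs' outer faces on the other axis.

The I-beam is on top of the table. The stool is against the table's +x side, with their −y faces flush.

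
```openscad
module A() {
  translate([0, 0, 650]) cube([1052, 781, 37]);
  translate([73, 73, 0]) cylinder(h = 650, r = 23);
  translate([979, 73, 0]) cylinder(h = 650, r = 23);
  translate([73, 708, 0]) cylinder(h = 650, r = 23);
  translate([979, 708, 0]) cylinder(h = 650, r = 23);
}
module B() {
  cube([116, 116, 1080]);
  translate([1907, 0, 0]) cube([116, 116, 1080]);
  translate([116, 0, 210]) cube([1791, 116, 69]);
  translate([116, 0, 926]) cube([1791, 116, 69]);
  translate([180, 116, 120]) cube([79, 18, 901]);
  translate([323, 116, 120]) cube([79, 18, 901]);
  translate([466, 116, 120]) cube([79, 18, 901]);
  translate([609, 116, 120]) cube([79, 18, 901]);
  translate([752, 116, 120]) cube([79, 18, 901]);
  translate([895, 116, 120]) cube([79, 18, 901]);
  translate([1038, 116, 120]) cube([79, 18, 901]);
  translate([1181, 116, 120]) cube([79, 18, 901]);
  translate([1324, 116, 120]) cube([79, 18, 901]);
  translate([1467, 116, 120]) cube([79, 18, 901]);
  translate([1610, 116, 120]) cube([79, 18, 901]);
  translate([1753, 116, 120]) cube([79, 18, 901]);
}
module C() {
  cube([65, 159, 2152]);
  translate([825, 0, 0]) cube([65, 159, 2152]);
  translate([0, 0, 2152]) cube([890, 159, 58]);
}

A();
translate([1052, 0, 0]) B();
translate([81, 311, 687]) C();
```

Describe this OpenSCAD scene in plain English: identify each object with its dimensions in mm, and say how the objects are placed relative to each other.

A is a table: top 1052 mm (x) × 781 mm (y), 37 mm thick, upper face at z = 687 mm, on four round legs of 46 mm diameter, each leg's bounding box inset 50 mm from the nearest pair of top edges, running from z = 0 to the bottom of the top.

B is a fence section. Two 116×116 mm posts, 1080 mm tall, stand on the floor with a clear span of 1791 mm between their inner faces. Two horizontal rails of 116×69 mm section span the gap between the posts with their undersides at z = 210 mm and z = 926 mm, flush with the posts' −y face. 12 pickets, each 79 mm wide, 18 mm thick and 901 mm tall, are fixed to the +y face of the rails with their bottoms at z = 120 mm, evenly spaced across the span with equal gaps (rounded down to the nearest mm) at the −x end and between each pair — any rounding remainder accumulates at the +x end.

C is a rectangular door frame: two vertical jambs of 65×159 mm section, 2152 mm tall, with a clear opening 760 mm wide between their inner faces. A header 58 mm tall and 159 mm deep lies on top of the jambs and spans the full outside width.

The fence section is against the table's +x side, with their −y faces flush. The door frame is on top of the table, centred.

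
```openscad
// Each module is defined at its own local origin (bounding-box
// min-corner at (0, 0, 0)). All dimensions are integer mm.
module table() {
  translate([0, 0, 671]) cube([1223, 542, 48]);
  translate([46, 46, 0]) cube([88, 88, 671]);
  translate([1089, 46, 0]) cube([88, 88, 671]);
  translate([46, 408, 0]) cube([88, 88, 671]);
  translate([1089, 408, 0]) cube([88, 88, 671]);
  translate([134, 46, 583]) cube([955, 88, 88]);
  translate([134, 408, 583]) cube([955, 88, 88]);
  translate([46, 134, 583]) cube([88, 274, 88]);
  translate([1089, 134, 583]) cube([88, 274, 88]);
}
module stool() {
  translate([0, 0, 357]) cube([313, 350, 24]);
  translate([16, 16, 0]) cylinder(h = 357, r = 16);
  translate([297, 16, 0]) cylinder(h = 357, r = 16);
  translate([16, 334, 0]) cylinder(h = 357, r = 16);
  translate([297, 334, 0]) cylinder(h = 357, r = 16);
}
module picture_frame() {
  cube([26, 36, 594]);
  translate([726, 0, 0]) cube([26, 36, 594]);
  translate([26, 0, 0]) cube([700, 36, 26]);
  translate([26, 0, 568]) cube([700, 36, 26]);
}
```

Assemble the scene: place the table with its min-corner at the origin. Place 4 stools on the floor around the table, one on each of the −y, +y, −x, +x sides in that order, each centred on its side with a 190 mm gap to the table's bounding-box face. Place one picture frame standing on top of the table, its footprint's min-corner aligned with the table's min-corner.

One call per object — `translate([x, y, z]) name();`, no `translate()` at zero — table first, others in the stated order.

table();
translate([455, -540, 0]) stool();
translate([455, 732, 0]) stool();
translate([-503, 96, 0]) stool();
translate([1413, 96, 0]) stool();
translate([0, 0, 719]) picture_frame();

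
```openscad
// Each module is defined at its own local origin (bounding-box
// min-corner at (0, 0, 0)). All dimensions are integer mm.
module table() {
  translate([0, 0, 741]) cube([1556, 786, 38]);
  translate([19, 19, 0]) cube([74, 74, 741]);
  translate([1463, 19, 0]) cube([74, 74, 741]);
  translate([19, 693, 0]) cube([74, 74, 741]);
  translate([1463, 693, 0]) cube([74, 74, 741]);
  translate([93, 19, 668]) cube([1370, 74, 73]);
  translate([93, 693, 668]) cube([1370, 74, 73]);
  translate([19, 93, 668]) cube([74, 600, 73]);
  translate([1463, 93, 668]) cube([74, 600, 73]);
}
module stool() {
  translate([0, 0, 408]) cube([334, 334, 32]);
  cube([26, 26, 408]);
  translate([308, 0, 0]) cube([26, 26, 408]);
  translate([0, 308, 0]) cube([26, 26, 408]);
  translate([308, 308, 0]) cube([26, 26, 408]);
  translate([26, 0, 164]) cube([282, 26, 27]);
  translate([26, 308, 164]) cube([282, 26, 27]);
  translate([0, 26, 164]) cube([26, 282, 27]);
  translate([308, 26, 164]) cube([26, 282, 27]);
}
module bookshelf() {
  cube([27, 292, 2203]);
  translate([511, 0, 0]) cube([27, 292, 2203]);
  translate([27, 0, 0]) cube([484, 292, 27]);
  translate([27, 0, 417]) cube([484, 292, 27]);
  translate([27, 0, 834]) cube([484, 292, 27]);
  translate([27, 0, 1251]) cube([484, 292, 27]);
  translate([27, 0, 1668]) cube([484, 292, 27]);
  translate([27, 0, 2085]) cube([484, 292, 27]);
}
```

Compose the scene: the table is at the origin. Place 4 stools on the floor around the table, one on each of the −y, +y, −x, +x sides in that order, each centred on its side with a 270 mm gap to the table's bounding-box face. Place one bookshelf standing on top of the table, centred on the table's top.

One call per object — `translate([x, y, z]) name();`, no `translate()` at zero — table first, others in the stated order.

table();
translate([611, -604, 0]) stool();
translate([611, 1056, 0]) stool();
translate([-604, 226, 0]) stool();
translate([1826, 226, 0]) stool();
translate([509, 247, 779]) bookshelf();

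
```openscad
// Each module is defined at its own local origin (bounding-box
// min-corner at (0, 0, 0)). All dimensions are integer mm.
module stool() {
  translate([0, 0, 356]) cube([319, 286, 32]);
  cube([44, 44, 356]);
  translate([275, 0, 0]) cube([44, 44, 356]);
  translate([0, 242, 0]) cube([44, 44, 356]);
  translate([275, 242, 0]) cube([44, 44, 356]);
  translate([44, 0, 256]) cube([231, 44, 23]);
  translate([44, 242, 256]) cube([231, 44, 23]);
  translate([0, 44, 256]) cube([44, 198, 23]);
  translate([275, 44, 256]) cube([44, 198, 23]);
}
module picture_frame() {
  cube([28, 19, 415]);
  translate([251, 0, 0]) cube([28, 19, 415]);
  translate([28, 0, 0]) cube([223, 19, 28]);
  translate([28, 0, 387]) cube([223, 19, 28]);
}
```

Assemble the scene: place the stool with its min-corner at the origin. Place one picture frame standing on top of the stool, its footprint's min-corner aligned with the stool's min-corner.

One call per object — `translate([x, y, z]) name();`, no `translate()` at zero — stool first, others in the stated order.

stool();
translate([0, 0, 388]) picture_frame();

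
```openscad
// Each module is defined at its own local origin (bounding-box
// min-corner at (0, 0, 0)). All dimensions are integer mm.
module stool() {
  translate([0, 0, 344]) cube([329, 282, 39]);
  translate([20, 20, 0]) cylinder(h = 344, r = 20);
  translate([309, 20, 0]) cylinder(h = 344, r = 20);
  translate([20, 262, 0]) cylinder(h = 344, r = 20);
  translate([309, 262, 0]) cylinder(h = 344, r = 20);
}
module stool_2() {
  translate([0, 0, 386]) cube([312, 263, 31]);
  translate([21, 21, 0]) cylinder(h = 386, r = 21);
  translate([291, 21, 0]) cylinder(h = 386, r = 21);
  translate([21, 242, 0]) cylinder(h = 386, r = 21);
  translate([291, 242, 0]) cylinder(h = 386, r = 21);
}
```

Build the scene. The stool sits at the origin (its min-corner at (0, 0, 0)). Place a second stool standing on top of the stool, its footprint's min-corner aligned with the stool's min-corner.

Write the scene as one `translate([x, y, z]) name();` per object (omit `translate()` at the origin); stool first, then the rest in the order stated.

stool();
translate([0, 0, 383]) stool_2();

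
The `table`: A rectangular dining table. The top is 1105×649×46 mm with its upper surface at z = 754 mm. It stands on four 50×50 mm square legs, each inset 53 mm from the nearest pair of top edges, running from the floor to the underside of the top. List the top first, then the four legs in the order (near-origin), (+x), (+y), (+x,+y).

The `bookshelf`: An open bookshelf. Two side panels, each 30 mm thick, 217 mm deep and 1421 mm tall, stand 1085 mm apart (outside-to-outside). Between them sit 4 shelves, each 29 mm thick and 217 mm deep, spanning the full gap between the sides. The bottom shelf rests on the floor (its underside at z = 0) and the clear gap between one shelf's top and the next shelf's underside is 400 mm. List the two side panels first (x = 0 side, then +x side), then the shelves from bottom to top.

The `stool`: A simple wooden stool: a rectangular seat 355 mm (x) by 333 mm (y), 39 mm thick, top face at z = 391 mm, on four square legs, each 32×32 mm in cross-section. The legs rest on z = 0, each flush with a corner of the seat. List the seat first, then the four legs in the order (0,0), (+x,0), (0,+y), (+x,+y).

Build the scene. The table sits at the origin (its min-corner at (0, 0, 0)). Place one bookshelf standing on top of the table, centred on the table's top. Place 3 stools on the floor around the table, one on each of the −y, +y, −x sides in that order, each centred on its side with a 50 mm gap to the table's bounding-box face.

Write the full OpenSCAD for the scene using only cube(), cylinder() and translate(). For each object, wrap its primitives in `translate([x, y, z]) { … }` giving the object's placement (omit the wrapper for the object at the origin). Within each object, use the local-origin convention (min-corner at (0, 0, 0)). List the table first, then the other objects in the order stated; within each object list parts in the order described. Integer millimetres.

translate([0, 0, 708]) cube([1105, 649, 46]);
translate([53, 53, 0]) cube([50, 50, 708]);
translate([1002, 53, 0]) cube([50, 50, 708]);
translate([53, 546, 0]) cube([50, 50, 708]);
translate([1002, 546, 0]) cube([50, 50, 708]);
translate([10, 216, 754]) {
  cube([30, 217, 1421]);
  translate([1055, 0, 0]) cube([30, 217, 1421]);
  translate([30, 0, 0]) cube([1025, 217, 29]);
  translate([30, 0, 429]) cube([1025, 217, 29]);
  translate([30, 0, 858]) cube([1025, 217, 29]);
  translate([30, 0, 1287]) cube([1025, 217, 29]);
}
translate([375, -383, 0]) {
  translate([0, 0, 352]) cube([355, 333, 39]);
  cube([32, 32, 352]);
  translate([323, 0, 0]) cube([32, 32, 352]);
  translate([0, 301, 0]) cube([32, 32, 352]);
  translate([323, 301, 0]) cube([32, 32, 352]);
}
translate([375, 699, 0]) {
  translate([0, 0, 352]) cube([355, 333, 39]);
  cube([32, 32, 352]);
  translate([323, 0, 0]) cube([32, 32, 352]);
  translate([0, 301, 0]) cube([32, 32, 352]);
  translate([323, 301, 0]) cube([32, 32, 352]);
}
translate([-405, 158, 0]) {
  translate([0, 0, 352]) cube([355, 333, 39]);
  cube([32, 32, 352]);
  translate([323, 0, 0]) cube([32, 32, 352]);
  translate([0, 301, 0]) cube([32, 32, 352]);
  translate([323, 301, 0]) cube([32, 32, 352]);
}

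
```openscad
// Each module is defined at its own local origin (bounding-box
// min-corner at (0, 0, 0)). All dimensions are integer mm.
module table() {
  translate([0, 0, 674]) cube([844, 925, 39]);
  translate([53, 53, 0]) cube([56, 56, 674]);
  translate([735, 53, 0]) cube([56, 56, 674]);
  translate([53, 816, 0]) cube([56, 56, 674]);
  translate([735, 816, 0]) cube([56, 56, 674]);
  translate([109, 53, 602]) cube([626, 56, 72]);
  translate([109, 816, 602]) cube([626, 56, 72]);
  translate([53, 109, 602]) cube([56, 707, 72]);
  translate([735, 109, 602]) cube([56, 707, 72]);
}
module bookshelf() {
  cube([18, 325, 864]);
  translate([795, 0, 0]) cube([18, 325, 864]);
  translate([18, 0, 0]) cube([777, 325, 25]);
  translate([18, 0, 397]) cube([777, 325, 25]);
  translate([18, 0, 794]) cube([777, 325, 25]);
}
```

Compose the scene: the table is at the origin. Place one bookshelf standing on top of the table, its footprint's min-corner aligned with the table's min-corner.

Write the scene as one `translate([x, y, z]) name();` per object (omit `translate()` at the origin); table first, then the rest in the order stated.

table();
translate([0, 0, 713]) bookshelf();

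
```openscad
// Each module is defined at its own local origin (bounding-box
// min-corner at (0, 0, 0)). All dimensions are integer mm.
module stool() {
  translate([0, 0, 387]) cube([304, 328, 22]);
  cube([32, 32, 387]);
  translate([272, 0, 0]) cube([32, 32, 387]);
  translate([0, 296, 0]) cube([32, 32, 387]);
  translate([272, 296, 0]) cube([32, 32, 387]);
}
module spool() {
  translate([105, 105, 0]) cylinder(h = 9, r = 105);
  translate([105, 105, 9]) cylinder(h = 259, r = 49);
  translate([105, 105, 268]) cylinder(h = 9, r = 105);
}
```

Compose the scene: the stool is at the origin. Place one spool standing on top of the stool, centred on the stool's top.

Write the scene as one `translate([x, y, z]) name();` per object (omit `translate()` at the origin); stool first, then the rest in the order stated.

stool();
translate([47, 59, 409]) spool();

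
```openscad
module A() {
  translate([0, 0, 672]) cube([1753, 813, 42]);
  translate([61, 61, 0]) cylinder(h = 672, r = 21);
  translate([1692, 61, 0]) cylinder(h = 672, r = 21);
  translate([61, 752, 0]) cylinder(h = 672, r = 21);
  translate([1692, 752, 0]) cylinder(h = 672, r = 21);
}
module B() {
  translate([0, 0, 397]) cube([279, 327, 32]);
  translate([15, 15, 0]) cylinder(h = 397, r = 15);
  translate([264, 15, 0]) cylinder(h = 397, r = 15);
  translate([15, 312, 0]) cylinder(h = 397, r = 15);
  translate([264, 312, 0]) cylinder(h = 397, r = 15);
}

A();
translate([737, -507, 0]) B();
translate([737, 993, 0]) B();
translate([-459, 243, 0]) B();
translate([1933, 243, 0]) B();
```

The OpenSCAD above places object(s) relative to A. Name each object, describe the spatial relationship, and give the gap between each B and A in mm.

A is a table. B is a stool. Four stools sit around the table at the −y, +y, −x, +x sides. The gap between each stool and the table is 180 mm.

Each stool's nearest face is 180 mm from the table's bounding box.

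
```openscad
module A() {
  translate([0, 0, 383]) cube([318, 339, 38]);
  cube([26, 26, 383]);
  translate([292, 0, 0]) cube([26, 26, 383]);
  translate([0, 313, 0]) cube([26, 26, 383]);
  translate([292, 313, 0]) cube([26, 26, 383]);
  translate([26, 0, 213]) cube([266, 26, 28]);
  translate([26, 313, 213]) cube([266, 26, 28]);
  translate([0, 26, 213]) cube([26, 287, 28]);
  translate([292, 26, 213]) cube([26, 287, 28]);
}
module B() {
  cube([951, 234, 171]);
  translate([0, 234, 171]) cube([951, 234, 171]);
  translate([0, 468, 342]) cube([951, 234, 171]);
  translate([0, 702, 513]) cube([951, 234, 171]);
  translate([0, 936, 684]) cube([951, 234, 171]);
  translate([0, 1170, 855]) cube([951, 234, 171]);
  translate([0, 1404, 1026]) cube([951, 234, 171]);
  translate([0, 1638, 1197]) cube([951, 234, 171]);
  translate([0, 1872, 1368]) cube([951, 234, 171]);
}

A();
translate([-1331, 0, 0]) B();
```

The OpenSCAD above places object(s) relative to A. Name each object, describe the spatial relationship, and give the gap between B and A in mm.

A is a stool. B is a staircase. The staircase is on the floor beside the stool on its −x side. The gap between the staircase and the stool is 380 mm.

The staircase's nearest face is 380 mm from the stool's −x face.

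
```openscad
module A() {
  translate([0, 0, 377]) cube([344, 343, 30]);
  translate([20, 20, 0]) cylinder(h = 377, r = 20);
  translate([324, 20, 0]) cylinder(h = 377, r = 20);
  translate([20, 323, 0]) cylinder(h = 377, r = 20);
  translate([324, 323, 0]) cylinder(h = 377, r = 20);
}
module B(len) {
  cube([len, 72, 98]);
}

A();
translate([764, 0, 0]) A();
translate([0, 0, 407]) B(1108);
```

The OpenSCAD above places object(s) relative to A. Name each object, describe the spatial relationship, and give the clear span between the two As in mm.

Second stool starts at x = 764; first ends at x = 344; clear span = 764 − 344 = 420 mm.

A is a stool. B is a beam. A beam spans the tops of two stools. The clear span between the two stools is 420 mm.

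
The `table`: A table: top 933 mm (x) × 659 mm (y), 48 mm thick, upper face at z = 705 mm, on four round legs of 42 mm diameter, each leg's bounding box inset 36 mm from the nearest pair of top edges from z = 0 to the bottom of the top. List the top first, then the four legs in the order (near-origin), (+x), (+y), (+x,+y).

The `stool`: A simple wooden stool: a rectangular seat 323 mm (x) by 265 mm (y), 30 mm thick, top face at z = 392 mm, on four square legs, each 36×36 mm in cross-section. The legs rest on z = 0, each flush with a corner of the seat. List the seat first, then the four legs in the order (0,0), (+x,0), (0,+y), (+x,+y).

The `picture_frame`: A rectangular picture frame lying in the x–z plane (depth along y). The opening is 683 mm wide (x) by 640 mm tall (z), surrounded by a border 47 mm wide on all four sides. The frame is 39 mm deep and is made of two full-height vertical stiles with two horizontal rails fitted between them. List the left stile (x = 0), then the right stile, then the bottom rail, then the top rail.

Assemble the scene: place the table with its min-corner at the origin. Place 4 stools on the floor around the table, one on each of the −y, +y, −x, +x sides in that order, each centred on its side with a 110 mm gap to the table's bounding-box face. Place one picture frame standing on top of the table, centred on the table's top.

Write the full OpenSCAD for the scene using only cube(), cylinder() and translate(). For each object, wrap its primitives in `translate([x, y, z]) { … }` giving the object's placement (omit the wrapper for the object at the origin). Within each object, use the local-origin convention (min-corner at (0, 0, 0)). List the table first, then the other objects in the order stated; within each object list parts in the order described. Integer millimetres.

translate([0, 0, 657]) cube([933, 659, 48]);
translate([57, 57, 0]) cylinder(h = 657, r = 21);
translate([876, 57, 0]) cylinder(h = 657, r = 21);
translate([57, 602, 0]) cylinder(h = 657, r = 21);
translate([876, 602, 0]) cylinder(h = 657, r = 21);
translate([305, -375, 0]) {
  translate([0, 0, 362]) cube([323, 265, 30]);
  cube([36, 36, 362]);
  translate([287, 0, 0]) cube([36, 36, 362]);
  translate([0, 229, 0]) cube([36, 36, 362]);
  translate([287, 229, 0]) cube([36, 36, 362]);
}
translate([305, 769, 0]) {
  translate([0, 0, 362]) cube([323, 265, 30]);
  cube([36, 36, 362]);
  translate([287, 0, 0]) cube([36, 36, 362]);
  translate([0, 229, 0]) cube([36, 36, 362]);
  translate([287, 229, 0]) cube([36, 36, 362]);
}
translate([-433, 197, 0]) {
  translate([0, 0, 362]) cube([323, 265, 30]);
  cube([36, 36, 362]);
  translate([287, 0, 0]) cube([36, 36, 362]);
  translate([0, 229, 0]) cube([36, 36, 362]);
  translate([287, 229, 0]) cube([36, 36, 362]);
}
translate([1043, 197, 0]) {
  translate([0, 0, 362]) cube([323, 265, 30]);
  cube([36, 36, 362]);
  translate([287, 0, 0]) cube([36, 36, 362]);
  translate([0, 229, 0]) cube([36, 36, 362]);
  translate([287, 229, 0]) cube([36, 36, 362]);
}
translate([78, 310, 705]) {
  cube([47, 39, 734]);
  translate([730, 0, 0]) cube([47, 39, 734]);
  translate([47, 0, 0]) cube([683, 39, 47]);
  translate([47, 0, 687]) cube([683, 39, 47]);
}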